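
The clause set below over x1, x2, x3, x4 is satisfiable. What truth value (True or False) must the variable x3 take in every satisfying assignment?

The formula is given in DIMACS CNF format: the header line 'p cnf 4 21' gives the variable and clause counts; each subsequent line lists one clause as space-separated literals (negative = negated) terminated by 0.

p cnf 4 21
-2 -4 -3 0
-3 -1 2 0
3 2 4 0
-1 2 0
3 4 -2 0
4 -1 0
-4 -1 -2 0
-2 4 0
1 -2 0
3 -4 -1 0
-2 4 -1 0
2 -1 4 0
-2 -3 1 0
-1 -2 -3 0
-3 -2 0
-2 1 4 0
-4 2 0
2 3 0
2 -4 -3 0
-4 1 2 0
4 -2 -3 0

True

Suppose x3 = False.
(x2) alone gives x2 = True.
(x4) alone gives x4 = True.
(¬x1) alone gives x1 = False.
That conflicts with the unit clause (x1).
So every satisfying assignment has x3 = True.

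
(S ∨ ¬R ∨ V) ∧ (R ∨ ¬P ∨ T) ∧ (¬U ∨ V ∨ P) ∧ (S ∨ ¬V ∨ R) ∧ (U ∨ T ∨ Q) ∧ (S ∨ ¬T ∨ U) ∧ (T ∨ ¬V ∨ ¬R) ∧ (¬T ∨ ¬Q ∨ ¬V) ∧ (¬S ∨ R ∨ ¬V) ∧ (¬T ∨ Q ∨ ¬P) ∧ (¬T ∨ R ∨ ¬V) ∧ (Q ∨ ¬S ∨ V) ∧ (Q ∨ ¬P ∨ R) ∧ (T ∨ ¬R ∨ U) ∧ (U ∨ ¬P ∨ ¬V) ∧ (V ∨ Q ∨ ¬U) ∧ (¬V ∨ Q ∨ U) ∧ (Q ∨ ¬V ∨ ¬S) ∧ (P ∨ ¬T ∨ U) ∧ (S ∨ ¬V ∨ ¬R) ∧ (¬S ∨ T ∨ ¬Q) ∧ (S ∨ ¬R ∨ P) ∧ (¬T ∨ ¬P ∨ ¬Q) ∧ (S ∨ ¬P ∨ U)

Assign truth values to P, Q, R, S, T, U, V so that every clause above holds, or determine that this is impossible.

P ↦ False,  Q ↦ True,  R ↦ False,  S ↦ False,  T ↦ False,  U ↦ False,  V ↦ False

Try S = False.
Try R = False.
(¬V) alone gives V = False.
Try P = False.
(¬U) alone gives U = False.
(¬T) alone gives T = False.
(Q) alone gives Q = True.
All clauses are satisfied.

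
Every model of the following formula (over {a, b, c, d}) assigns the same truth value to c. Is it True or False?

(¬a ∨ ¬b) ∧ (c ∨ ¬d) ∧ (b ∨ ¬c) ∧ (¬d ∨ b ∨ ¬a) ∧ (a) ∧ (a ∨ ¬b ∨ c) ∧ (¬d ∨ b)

Suppose c = True.
(b) alone gives b = True.
(¬a) alone gives a = False.
That conflicts with the unit clause (a).
So every satisfying assignment has c = False.

False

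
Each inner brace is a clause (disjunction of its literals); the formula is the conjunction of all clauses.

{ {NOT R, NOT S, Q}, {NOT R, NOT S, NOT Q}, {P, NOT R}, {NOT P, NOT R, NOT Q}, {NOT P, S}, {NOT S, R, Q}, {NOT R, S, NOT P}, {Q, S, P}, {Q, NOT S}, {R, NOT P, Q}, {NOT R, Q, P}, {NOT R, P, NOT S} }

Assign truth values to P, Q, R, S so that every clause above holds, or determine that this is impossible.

P: false, Q: true, R: false, S: true

Branch on P: set P = false.
(NOT R) alone gives R = false.
Branch on S: set S = true.
(Q) alone gives Q = true.
This assignment satisfies each clause.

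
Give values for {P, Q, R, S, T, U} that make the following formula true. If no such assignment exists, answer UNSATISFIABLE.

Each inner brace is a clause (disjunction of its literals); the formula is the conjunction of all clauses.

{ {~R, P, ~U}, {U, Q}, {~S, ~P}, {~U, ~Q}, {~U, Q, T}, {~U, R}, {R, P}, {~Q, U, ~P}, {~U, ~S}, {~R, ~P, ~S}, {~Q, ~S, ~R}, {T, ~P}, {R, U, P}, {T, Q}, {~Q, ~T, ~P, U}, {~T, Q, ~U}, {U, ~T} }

P ↦ 0; Q ↦ 1; R ↦ 1; S ↦ 0; T ↦ 0; U ↦ 0

Try U = 0.
The clause (Q) is unit, so Q = 1.
The clause (~P) is unit, so P = 0.
The clause (R) is unit, so R = 1.
The clause (~S) is unit, so S = 0.
The clause (~T) is unit, so T = 0.
This assignment satisfies each clause.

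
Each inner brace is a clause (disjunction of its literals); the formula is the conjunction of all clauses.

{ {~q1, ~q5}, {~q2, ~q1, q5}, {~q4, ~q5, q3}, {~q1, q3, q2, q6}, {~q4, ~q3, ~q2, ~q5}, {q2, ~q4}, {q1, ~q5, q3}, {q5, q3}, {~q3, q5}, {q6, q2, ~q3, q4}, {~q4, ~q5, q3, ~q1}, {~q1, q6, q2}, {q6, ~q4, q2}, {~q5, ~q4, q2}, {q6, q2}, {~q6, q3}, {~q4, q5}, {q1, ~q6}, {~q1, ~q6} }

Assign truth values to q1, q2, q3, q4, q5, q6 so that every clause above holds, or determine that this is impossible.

q1: 0; q2: 1; q3: 1; q4: 0; q5: 1; q6: 0

Branch on q1: set q1 = 0.
(~q6) alone gives q6 = 0.
(q2) alone gives q2 = 1.
Branch on q5: set q5 = 1.
(q3) alone gives q3 = 1.
(~q4) alone gives q4 = 0.
This assignment satisfies each clause.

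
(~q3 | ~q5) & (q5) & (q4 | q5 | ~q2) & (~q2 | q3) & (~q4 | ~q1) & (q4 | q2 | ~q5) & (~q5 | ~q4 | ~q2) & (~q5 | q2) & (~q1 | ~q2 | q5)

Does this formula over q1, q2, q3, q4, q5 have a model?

From the singleton clause (q5), q5 = 1.
From the singleton clause (~q3), q3 = 0.
From the singleton clause (~q2), q2 = 0.
Now (q2) is unsatisfied and unit — conflict.
No assignment satisfies every clause.

Unsatisfiable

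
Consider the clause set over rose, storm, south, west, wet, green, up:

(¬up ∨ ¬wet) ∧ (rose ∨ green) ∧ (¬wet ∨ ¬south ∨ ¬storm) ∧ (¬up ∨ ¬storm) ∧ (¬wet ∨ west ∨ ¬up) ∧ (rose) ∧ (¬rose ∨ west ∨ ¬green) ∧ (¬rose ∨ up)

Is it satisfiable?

Yes, satisfiable

(rose) alone gives rose = True.
(up) alone gives up = True.
(¬wet) alone gives wet = False.
(¬storm) alone gives storm = False.
Suppose west = False.
(¬green) alone gives green = False.
No clause remains; south is free.
A satisfying assignment: rose=True; storm=False; south=True; west=False; wet=False; green=False; up=True.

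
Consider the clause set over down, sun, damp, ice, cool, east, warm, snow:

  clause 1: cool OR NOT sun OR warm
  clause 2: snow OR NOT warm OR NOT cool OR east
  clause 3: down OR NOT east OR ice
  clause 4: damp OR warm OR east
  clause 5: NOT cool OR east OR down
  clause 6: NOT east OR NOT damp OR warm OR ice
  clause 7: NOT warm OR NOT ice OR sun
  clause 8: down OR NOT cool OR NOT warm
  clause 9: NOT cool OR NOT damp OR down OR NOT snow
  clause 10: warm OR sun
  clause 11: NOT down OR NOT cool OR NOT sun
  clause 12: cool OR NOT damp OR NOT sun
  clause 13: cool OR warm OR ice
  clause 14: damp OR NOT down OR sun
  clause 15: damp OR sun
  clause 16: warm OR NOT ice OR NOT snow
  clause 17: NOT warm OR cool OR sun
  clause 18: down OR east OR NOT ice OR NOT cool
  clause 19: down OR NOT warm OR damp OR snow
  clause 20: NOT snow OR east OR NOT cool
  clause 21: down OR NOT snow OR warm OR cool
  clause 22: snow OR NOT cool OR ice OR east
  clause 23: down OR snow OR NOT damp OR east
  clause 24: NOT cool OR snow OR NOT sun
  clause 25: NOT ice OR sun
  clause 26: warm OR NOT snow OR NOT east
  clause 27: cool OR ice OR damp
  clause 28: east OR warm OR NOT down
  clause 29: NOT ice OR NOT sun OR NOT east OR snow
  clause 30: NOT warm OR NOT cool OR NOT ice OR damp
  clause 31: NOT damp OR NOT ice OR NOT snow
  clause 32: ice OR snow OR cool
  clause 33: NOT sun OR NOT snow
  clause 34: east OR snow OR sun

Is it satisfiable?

Yes

Case warm = true:
Case ice = false:
Case down = true:
Case cool = true:
From the singleton clause (NOT sun), sun = false.
From the singleton clause (damp), damp = true.
Case snow = false:
From the singleton clause (east), east = true.
All clauses are satisfied.
A satisfying assignment: down ↦ true; sun ↦ false; damp ↦ true; ice ↦ false; cool ↦ true; east ↦ true; warm ↦ true; snow ↦ false.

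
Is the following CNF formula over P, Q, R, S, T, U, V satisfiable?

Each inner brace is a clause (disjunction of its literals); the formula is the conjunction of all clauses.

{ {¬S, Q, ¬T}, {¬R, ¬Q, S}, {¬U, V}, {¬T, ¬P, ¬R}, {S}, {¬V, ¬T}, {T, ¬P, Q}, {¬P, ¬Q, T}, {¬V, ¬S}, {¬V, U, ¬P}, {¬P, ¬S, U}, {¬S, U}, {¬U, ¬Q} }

Unsatisfiable

Unit clause (S) forces S = True.
Unit clause (¬V) forces V = False.
Unit clause (¬U) forces U = False.
But (U) is also a unit clause — contradiction.
No assignment satisfies every clause.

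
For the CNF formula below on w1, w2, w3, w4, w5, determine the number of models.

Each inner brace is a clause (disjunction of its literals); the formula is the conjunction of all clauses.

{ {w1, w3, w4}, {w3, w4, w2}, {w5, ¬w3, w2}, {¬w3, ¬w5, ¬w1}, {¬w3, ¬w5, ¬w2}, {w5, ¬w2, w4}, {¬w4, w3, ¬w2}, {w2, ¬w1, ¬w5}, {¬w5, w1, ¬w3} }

6

There are 2^5 = 32 truth assignments over (w1, w2, w3, w4, w5).
Split on w3. With w3 = True, the clauses containing w3 are satisfied and ¬w3 drops from the rest; 2 of the 2^4 = 16 assignments to the other variables satisfy what remains.
With w3 = False, by the same count on the reduced clause set, 4 assignments work.
(One model: w1=F, w2=F, w3=F, w4=T, w5=F.)
Total: 2 + 4 = 6.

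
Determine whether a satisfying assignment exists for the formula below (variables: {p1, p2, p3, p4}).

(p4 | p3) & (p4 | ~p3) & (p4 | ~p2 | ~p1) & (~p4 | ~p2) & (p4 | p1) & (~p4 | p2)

No, unsatisfiable

Suppose p4 = 1.
Unit clause (~p2) forces p2 = 0.
But (p2) is also a unit clause — contradiction.
That branch fails; take p4 = 0 instead.
Unit clause (p3) forces p3 = 1.
But (~p3) is also a unit clause — contradiction.
Either choice for p4 ends in contradiction.
No assignment satisfies every clause.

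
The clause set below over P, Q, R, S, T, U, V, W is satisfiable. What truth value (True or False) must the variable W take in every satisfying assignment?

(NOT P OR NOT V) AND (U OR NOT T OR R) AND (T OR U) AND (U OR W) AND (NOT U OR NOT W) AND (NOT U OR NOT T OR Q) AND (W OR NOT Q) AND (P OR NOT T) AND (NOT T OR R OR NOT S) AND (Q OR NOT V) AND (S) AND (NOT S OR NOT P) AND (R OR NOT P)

Suppose W = true.
(NOT U) alone gives U = false.
(T) alone gives T = true.
(R) alone gives R = true.
(P) alone gives P = true.
(NOT V) alone gives V = false.
(S) alone gives S = true.
But (NOT S) is also a unit clause — contradiction.
So every satisfying assignment has W = False.

False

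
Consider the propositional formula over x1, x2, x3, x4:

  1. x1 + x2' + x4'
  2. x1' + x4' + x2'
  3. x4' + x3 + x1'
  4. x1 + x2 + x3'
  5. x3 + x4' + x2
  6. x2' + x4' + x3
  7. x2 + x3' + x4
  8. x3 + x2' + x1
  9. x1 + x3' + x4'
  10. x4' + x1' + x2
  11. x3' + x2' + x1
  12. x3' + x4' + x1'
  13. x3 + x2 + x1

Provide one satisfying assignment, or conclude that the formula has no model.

x1 ↦ 1,  x2 ↦ 1,  x3 ↦ 0,  x4 ↦ 0

Suppose x1 = 1.
Suppose x4 = 0.
Suppose x2 = 1.
All clauses hold; x3 can take either value.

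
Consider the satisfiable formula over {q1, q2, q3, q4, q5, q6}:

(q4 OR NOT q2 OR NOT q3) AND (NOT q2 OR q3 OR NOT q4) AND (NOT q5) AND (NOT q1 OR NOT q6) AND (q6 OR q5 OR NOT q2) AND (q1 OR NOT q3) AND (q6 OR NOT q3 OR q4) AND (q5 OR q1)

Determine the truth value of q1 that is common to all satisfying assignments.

True

Suppose q1 = false.
The clause (NOT q5) is unit, so q5 = false.
Now (q5) is unsatisfied and unit — conflict.
So every satisfying assignment has q1 = True.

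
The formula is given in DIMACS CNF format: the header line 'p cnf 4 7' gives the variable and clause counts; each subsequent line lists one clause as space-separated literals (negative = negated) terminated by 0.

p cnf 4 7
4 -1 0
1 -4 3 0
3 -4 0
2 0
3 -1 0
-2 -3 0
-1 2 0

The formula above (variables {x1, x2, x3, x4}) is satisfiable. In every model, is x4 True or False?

False

Suppose x4 = True.
From the singleton clause (x3), x3 = True.
From the singleton clause (x2), x2 = True.
Now (¬x2) is unsatisfied and unit — conflict.
So every satisfying assignment has x4 = False.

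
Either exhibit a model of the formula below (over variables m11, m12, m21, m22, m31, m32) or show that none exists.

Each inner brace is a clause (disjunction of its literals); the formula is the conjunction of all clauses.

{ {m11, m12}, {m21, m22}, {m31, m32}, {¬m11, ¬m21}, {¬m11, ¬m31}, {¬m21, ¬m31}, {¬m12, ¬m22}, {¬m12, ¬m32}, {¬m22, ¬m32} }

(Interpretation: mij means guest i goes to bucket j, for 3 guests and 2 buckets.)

UNSATISFIABLE

Suppose m11 = True.
The clause (¬m21) is unit, so m21 = False.
The clause (m22) is unit, so m22 = True.
The clause (¬m31) is unit, so m31 = False.
The clause (m32) is unit, so m32 = True.
Now (¬m32) is unsatisfied and unit — conflict.
Undo m11 and try m11 = False.
The clause (m12) is unit, so m12 = True.
The clause (¬m22) is unit, so m22 = False.
The clause (m21) is unit, so m21 = True.
The clause (¬m31) is unit, so m31 = False.
The clause (m32) is unit, so m32 = True.
Now (¬m32) is unsatisfied and unit — conflict.
Either choice for m11 ends in contradiction.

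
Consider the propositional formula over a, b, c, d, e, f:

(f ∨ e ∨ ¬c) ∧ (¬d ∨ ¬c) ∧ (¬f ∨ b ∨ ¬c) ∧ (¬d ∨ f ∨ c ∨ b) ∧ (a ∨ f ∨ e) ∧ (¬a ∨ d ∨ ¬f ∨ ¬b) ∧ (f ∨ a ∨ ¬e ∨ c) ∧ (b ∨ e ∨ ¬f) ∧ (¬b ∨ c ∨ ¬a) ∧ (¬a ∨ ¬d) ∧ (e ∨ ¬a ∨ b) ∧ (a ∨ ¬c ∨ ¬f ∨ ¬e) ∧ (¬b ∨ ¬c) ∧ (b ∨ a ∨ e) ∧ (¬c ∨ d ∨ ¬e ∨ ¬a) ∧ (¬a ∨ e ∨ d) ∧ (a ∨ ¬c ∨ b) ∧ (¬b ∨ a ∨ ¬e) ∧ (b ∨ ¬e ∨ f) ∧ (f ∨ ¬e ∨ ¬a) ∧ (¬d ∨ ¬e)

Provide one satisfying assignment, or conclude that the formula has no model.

a: False,  b: False,  c: False,  d: False,  e: True,  f: True

Case d = False:
Case b = False:
Case f = True:
(¬c) alone gives c = False.
(e) alone gives e = True.
All clauses hold; a can take either value.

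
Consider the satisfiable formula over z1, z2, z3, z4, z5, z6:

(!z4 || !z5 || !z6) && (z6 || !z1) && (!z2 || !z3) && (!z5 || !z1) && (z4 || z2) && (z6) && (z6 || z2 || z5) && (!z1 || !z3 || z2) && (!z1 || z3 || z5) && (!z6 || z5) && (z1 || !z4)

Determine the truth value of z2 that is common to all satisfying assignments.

True

Suppose z2 = false.
(z4) alone gives z4 = true.
(z6) alone gives z6 = true.
(!z5) alone gives z5 = false.
Now (z5) is unsatisfied and unit — conflict.
So every satisfying assignment has z2 = True.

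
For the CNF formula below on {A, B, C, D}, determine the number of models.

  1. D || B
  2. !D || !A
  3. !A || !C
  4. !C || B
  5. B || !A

6

There are 2^4 = 16 truth assignments over (A, B, C, D).
Check each against the 5 clauses (columns in the order A, B, C, D):
  F F F F  ✗ fails (D || B)
  F F F T  ✓ satisfies all
  F F T F  ✗ fails (D || B)
  F F T T  ✗ fails (!C || B)
  F T F F  ✓ satisfies all
  F T F T  ✓ satisfies all
  F T T F  ✓ satisfies all
  F T T T  ✓ satisfies all
  T F F F  ✗ fails (D || B)
  T F F T  ✗ fails (!D || !A)
  T F T F  ✗ fails (D || B)
  T F T T  ✗ fails (!D || !A)
  T T F F  ✓ satisfies all
  T T F T  ✗ fails (!D || !A)
  T T T F  ✗ fails (!A || !C)
  T T T T  ✗ fails (!D || !A)
6 of the 16 rows are models.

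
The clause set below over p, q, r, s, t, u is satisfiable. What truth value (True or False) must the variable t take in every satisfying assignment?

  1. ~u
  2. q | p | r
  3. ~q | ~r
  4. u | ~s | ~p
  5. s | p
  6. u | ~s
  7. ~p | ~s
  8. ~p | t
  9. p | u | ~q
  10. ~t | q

True

Suppose t = 0.
Unit clause (~u) forces u = 0.
Unit clause (~s) forces s = 0.
Unit clause (p) forces p = 1.
But (~p) is also a unit clause — contradiction.
So every satisfying assignment has t = True.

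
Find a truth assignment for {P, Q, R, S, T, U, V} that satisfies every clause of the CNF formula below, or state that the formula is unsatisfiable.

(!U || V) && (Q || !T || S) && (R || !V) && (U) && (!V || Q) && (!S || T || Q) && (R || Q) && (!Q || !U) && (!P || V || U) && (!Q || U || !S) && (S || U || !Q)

From the singleton clause (U), U = true.
From the singleton clause (V), V = true.
From the singleton clause (R), R = true.
From the singleton clause (Q), Q = true.
Now (!Q) is unsatisfied and unit — conflict.

UNSATISFIABLE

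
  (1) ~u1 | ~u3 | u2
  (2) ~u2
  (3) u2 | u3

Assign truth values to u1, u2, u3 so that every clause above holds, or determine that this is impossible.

u1=0,  u2=0,  u3=1

The clause (~u2) is unit, so u2 = 0.
The clause (u3) is unit, so u3 = 1.
The clause (~u1) is unit, so u1 = 0.
All clauses are satisfied.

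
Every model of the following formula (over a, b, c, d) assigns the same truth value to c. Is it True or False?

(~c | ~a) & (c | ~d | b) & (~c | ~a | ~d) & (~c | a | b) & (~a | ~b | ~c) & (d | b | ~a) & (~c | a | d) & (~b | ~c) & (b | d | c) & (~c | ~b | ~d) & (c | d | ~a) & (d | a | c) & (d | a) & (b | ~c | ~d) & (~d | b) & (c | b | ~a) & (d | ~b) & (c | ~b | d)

Suppose c = 1.
(~a) alone gives a = 0.
(b) alone gives b = 1.
Now (~b) is unsatisfied and unit — conflict.
So every satisfying assignment has c = False.

False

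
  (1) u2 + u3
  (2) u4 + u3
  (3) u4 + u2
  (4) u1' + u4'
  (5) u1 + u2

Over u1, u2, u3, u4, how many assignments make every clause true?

There are 2^4 = 16 truth assignments over (u1, u2, u3, u4).
Check each against the 5 clauses (columns in the order u1, u2, u3, u4):
  F F F F  ✗ fails (u2 + u3)
  F F F T  ✗ fails (u2 + u3)
  F F T F  ✗ fails (u4 + u2)
  F F T T  ✗ fails (u1 + u2)
  F T F F  ✗ fails (u4 + u3)
  F T F T  ✓ satisfies all
  F T T F  ✓ satisfies all
  F T T T  ✓ satisfies all
  T F F F  ✗ fails (u2 + u3)
  T F F T  ✗ fails (u2 + u3)
  T F T F  ✗ fails (u4 + u2)
  T F T T  ✗ fails (u1' + u4')
  T T F F  ✗ fails (u4 + u3)
  T T F T  ✗ fails (u1' + u4')
  T T T F  ✓ satisfies all
  T T T T  ✗ fails (u1' + u4')
4 of the 16 rows are models.

4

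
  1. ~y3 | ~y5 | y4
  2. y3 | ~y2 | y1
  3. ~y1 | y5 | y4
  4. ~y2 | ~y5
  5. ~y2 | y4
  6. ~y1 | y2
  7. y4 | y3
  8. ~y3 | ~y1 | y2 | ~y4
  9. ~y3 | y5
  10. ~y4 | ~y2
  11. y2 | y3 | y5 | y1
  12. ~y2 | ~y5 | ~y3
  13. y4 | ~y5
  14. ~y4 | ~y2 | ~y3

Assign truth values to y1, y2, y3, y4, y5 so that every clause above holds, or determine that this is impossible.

Suppose y2 = 0.
From the singleton clause (~y1), y1 = 0.
Suppose y4 = 1.
Suppose y3 = 1.
From the singleton clause (y5), y5 = 1.
All clauses are satisfied.

y1=0, y2=0, y3=1, y4=1, y5=1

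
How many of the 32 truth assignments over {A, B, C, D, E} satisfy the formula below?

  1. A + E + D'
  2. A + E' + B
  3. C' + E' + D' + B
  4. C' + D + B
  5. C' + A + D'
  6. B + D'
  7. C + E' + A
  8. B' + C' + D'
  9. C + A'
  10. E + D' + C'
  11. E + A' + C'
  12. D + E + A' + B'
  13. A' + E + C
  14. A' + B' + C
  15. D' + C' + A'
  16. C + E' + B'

5

There are 2^5 = 32 truth assignments over (A, B, C, D, E).
Split on B. With B = 1, the clauses containing B are satisfied and B' drops from the rest; 4 of the 2^4 = 16 assignments to the other variables satisfy what remains.
With B = 0, by the same count on the reduced clause set, 1 assignment works.
(One model: A=F, B=F, C=F, D=F, E=F.)
Total: 4 + 1 = 5.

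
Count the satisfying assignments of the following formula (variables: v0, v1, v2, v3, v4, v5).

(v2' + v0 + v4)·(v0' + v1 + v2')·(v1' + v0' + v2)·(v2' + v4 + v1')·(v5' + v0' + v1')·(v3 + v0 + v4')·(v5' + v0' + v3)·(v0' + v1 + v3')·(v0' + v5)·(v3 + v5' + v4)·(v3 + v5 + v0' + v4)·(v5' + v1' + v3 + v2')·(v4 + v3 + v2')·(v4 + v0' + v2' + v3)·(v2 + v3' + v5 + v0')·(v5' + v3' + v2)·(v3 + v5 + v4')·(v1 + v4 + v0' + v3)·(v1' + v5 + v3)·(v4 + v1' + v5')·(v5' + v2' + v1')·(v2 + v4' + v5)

There are 2^6 = 64 truth assignments over (v0, v1, v2, v3, v4, v5).
Split on v3. With v3 = 1, the clauses containing v3 are satisfied and v3' drops from the rest; 5 of the 2^5 = 32 assignments to the other variables satisfy what remains.
With v3 = 0, by the same count on the reduced clause set, 1 assignment works.
Total: 5 + 1 = 6.

6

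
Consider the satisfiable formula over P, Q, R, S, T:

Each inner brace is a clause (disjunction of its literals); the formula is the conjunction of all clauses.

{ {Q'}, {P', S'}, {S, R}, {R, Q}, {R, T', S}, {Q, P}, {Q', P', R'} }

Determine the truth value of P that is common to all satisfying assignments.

Suppose P = 0.
Unit clause (Q') forces Q = 0.
But (Q) is also a unit clause — contradiction.
So every satisfying assignment has P = True.

True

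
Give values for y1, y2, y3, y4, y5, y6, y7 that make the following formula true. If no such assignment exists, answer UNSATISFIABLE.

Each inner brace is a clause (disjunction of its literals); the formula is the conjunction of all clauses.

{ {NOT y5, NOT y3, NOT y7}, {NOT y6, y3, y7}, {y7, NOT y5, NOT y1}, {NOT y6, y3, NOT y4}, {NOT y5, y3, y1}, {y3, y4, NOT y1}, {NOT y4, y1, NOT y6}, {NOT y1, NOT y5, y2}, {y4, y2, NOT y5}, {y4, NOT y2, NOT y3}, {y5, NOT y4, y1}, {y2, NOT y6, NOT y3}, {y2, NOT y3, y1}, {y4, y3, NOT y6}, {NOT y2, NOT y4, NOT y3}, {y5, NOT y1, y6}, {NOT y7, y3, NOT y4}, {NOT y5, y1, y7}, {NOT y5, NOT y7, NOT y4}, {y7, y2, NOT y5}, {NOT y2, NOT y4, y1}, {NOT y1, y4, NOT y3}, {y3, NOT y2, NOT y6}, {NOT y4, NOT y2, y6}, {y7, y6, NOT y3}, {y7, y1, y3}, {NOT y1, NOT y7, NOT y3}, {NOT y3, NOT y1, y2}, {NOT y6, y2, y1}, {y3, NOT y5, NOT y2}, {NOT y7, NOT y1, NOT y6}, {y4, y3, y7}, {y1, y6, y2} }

Case y5 = false:
Case y4 = false:
Case y3 = false:
From the singleton clause (NOT y1), y1 = false.
From the singleton clause (NOT y6), y6 = false.
From the singleton clause (y7), y7 = true.
From the singleton clause (y2), y2 = true.
All clauses are satisfied.

y1=false,  y2=true,  y3=false,  y4=false,  y5=false,  y6=false,  y7=true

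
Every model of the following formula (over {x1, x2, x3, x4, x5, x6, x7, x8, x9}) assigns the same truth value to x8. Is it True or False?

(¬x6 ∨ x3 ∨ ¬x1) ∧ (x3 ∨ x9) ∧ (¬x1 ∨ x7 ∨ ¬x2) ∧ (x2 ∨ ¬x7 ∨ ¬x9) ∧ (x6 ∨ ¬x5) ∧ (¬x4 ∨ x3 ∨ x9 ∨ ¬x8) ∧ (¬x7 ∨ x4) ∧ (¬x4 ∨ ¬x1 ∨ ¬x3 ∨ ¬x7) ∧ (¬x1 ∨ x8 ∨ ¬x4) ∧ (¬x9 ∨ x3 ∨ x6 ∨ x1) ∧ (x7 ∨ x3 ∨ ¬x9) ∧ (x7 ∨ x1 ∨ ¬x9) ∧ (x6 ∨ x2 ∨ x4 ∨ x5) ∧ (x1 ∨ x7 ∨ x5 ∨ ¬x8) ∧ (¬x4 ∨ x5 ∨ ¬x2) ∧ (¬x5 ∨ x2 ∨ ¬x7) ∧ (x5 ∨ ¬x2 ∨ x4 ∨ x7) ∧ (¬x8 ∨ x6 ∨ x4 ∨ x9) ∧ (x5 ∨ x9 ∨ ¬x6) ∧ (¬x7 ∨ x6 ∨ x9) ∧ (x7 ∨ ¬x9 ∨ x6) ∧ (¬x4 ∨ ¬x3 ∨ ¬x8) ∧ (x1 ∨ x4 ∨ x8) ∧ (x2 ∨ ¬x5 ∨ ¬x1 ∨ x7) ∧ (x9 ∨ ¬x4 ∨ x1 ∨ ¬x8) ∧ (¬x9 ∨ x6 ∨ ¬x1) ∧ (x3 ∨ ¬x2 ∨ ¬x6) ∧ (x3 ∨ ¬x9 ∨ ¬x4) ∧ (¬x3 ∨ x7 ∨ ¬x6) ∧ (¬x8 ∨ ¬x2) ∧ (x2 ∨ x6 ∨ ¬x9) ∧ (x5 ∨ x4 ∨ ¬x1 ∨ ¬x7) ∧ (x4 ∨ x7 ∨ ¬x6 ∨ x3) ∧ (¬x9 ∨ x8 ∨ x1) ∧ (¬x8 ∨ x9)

Suppose x8 = True.
From the singleton clause (¬x2), x2 = False.
From the singleton clause (x9), x9 = True.
From the singleton clause (¬x7), x7 = False.
From the singleton clause (x3), x3 = True.
From the singleton clause (x1), x1 = True.
From the singleton clause (x6), x6 = True.
But (¬x6) is also a unit clause — contradiction.
So every satisfying assignment has x8 = False.

False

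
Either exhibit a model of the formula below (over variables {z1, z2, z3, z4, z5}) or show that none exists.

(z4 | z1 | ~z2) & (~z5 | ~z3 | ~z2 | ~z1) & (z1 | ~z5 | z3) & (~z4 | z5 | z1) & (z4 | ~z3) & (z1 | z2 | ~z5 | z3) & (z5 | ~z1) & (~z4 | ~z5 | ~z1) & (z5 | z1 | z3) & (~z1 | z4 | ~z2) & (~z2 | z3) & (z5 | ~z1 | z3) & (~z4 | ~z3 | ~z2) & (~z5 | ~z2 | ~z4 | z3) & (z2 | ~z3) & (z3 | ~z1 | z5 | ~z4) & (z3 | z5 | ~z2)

Branch on z4: set z4 = 0.
The clause (~z3) is unit, so z3 = 0.
The clause (~z2) is unit, so z2 = 0.
Branch on z1: set z1 = 1.
The clause (z5) is unit, so z5 = 1.
This assignment satisfies each clause.

z1 ↦ 1; z2 ↦ 0; z3 ↦ 0; z4 ↦ 0; z5 ↦ 1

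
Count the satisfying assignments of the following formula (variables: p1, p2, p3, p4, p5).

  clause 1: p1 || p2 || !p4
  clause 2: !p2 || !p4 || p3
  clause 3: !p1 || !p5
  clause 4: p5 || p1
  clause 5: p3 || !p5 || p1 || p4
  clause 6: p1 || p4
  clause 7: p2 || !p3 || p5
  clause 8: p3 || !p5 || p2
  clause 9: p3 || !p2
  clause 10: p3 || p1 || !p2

There are 2^5 = 32 truth assignments over (p1, p2, p3, p4, p5).
Split on p1. With p1 = true, the clauses containing p1 are satisfied and !p1 drops from the rest; 4 of the 2^4 = 16 assignments to the other variables satisfy what remains.
With p1 = false, by the same count on the reduced clause set, 1 assignment works.
(One model: p1=F, p2=T, p3=T, p4=T, p5=T.)
Total: 4 + 1 = 5.

5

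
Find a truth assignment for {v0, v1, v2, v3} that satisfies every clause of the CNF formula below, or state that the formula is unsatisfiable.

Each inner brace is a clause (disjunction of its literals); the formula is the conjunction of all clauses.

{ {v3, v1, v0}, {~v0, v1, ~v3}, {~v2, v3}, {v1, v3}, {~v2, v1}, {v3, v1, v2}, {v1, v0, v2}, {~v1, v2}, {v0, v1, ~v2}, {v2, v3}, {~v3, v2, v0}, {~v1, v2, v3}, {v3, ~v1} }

v0=1, v1=1, v2=1, v3=1

Try v2 = 1.
The clause (v3) is unit, so v3 = 1.
The clause (v1) is unit, so v1 = 1.
All clauses hold; v0 can take either value.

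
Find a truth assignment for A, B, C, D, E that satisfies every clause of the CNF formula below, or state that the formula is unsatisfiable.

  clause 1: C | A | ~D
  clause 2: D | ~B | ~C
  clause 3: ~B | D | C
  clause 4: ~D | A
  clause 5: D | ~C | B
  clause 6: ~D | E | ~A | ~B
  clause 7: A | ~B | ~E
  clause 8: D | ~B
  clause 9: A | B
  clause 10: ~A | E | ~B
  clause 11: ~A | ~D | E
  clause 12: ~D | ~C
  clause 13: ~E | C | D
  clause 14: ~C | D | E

Case D = 1:
The clause (A) is unit, so A = 1.
The clause (E) is unit, so E = 1.
The clause (~C) is unit, so C = 0.
No clause remains; B is free.

A=1, B=1, C=0, D=1, E=1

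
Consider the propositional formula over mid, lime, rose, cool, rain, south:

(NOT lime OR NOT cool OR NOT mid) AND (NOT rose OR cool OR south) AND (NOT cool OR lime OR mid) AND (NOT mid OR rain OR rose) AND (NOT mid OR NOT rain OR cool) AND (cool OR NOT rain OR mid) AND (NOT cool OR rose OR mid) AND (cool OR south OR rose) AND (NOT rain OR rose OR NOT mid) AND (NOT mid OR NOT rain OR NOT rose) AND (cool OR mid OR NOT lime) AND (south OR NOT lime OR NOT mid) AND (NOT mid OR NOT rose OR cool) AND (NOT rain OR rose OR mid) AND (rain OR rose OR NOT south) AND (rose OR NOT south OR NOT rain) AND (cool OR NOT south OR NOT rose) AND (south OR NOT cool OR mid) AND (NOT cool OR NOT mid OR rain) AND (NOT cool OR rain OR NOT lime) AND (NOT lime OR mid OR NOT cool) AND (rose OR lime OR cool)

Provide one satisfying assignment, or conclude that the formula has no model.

Suppose lime = false.
Suppose cool = false.
From the singleton clause (rose), rose = true.
From the singleton clause (south), south = true.
But (NOT south) is also a unit clause — contradiction.
So cool must be the other value — set cool = true.
From the singleton clause (mid), mid = true.
From the singleton clause (rain), rain = true.
From the singleton clause (rose), rose = true.
But (NOT rose) is also a unit clause — contradiction.
Both values of cool lead to a conflict.
So lime must be the other value — set lime = true.
Suppose cool = false.
From the singleton clause (mid), mid = true.
From the singleton clause (NOT rain), rain = false.
From the singleton clause (rose), rose = true.
But (NOT rose) is also a unit clause — contradiction.
So cool must be the other value — set cool = true.
From the singleton clause (NOT mid), mid = false.
But (mid) is also a unit clause — contradiction.
Both values of cool lead to a conflict.
Both values of lime lead to a conflict.

UNSATISFIABLE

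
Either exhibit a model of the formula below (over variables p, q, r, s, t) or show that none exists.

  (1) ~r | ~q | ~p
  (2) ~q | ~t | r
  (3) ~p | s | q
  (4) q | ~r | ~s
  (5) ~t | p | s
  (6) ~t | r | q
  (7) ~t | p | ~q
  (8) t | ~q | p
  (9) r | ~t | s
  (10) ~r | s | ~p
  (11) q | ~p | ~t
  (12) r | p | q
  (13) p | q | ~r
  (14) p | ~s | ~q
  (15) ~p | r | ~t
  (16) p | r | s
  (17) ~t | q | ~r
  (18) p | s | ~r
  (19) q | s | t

Case r = 0:
Case q = 1:
The clause (~t) is unit, so t = 0.
The clause (p) is unit, so p = 1.
No clause remains; s is free.

p=1, q=1, r=0, s=0, t=0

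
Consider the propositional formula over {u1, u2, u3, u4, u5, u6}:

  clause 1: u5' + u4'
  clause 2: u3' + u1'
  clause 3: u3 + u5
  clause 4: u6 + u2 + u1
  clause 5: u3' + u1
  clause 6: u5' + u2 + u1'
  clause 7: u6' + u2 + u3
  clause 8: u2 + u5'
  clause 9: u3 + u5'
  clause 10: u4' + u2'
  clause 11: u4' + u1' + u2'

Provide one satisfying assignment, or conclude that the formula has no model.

UNSATISFIABLE

Try u5 = 0.
(u3) alone gives u3 = 1.
(u1') alone gives u1 = 0.
That conflicts with the unit clause (u1).
Undo u5 and try u5 = 1.
(u4') alone gives u4 = 0.
(u2) alone gives u2 = 1.
(u3) alone gives u3 = 1.
(u1') alone gives u1 = 0.
That conflicts with the unit clause (u1).
Either choice for u5 ends in contradiction.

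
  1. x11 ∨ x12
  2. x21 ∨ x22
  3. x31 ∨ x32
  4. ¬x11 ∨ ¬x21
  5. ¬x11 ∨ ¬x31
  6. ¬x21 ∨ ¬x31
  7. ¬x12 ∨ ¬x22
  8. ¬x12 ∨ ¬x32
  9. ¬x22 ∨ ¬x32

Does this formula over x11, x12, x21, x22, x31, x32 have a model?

Suppose x11 = True.
Unit clause (¬x21) forces x21 = False.
Unit clause (x22) forces x22 = True.
Unit clause (¬x31) forces x31 = False.
Unit clause (x32) forces x32 = True.
Now (¬x32) is unsatisfied and unit — conflict.
Backtrack on x11: now try x11 = False.
Unit clause (x12) forces x12 = True.
Unit clause (¬x22) forces x22 = False.
Unit clause (x21) forces x21 = True.
Unit clause (¬x31) forces x31 = False.
Unit clause (x32) forces x32 = True.
Now (¬x32) is unsatisfied and unit — conflict.
Either choice for x11 ends in contradiction.
No assignment satisfies every clause.

No, unsatisfiable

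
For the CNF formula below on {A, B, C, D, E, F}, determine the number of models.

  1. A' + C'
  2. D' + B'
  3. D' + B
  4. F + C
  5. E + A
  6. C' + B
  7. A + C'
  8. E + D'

There are 2^6 = 64 truth assignments over (A, B, C, D, E, F).
Split on D. With D = 1, the clauses containing D are satisfied and D' drops from the rest; 0 of the 2^5 = 32 assignments to the other variables satisfy what remains.
With D = 0, by the same count on the reduced clause set, 6 assignments work.
(One model: A=F, B=F, C=F, D=F, E=T, F=T.)
Total: 0 + 6 = 6.

6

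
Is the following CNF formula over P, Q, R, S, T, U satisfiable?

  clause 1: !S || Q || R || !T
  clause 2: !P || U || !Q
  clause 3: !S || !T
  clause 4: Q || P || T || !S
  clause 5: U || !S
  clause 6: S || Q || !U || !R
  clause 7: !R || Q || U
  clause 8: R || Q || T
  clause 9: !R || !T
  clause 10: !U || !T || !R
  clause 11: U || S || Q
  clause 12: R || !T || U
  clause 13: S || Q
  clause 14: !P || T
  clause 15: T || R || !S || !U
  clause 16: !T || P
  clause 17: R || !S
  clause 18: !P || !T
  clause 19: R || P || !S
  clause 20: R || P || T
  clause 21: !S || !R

Case S = false:
(Q) alone gives Q = true.
Case P = false:
(!T) alone gives T = false.
(R) alone gives R = true.
Every clause is now satisfied; U is unconstrained.
A satisfying assignment: P ↦ false,  Q ↦ true,  R ↦ true,  S ↦ false,  T ↦ false,  U ↦ true.

Satisfiable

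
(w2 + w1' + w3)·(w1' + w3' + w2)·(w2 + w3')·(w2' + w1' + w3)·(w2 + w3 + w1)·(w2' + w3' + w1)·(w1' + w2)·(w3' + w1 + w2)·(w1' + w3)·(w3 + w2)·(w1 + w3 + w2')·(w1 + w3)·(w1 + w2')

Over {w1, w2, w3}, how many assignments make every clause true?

There are 2^3 = 8 truth assignments over (w1, w2, w3).
Check each against the 13 clauses (columns in the order w1, w2, w3):
  F F F  ✗ fails (w2 + w3 + w1)
  F F T  ✗ fails (w2 + w3')
  F T F  ✗ fails (w1 + w3 + w2')
  F T T  ✗ fails (w2' + w3' + w1)
  T F F  ✗ fails (w2 + w1' + w3)
  T F T  ✗ fails (w1' + w3' + w2)
  T T F  ✗ fails (w2' + w1' + w3)
  T T T  ✓ satisfies all
1 of the 8 rows is a model.

1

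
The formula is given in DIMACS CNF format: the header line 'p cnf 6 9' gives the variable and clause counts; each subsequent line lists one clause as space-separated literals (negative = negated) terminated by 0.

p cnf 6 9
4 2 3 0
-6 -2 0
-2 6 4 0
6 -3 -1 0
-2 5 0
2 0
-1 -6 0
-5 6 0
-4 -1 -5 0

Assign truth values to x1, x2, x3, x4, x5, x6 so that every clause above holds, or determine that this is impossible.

Unit clause (x2) forces x2 = True.
Unit clause (¬x6) forces x6 = False.
Unit clause (x4) forces x4 = True.
Unit clause (x5) forces x5 = True.
That conflicts with the unit clause (¬x5).

UNSATISFIABLE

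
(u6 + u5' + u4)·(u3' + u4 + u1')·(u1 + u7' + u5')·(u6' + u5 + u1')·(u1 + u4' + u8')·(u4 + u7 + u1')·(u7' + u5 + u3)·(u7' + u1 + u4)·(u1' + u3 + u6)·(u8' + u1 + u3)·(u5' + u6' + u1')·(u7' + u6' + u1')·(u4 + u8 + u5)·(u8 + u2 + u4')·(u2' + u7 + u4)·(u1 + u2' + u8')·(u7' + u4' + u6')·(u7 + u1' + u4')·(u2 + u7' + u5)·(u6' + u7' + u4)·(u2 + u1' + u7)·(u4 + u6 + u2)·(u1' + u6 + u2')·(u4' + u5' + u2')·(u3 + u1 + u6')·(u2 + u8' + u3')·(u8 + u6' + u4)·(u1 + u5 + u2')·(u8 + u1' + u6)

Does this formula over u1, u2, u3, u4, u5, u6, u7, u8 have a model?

No

Suppose u6 = 1.
Suppose u5 = 1.
The clause (u1') is unit, so u1 = 0.
The clause (u7') is unit, so u7 = 0.
The clause (u3) is unit, so u3 = 1.
Suppose u4 = 0.
The clause (u2') is unit, so u2 = 0.
The clause (u8') is unit, so u8 = 0.
Now (u8) is unsatisfied and unit — conflict.
Backtrack on u4: now try u4 = 1.
The clause (u8') is unit, so u8 = 0.
The clause (u2) is unit, so u2 = 1.
Now (u2') is unsatisfied and unit — conflict.
Either choice for u4 ends in contradiction.
Backtrack on u5: now try u5 = 0.
The clause (u1') is unit, so u1 = 0.
The clause (u3) is unit, so u3 = 1.
The clause (u2') is unit, so u2 = 0.
The clause (u7') is unit, so u7 = 0.
The clause (u8') is unit, so u8 = 0.
The clause (u4) is unit, so u4 = 1.
Now (u4') is unsatisfied and unit — conflict.
Either choice for u5 ends in contradiction.
Backtrack on u6: now try u6 = 0.
Suppose u5 = 0.
Suppose u7 = 0.
Suppose u4 = 1.
The clause (u1') is unit, so u1 = 0.
The clause (u8') is unit, so u8 = 0.
The clause (u2) is unit, so u2 = 1.
Now (u2') is unsatisfied and unit — conflict.
Backtrack on u4: now try u4 = 0.
The clause (u1') is unit, so u1 = 0.
The clause (u8) is unit, so u8 = 1.
The clause (u3) is unit, so u3 = 1.
The clause (u2') is unit, so u2 = 0.
Now (u2) is unsatisfied and unit — conflict.
Either choice for u4 ends in contradiction.
Backtrack on u7: now try u7 = 1.
The clause (u3) is unit, so u3 = 1.
The clause (u2) is unit, so u2 = 1.
The clause (u1') is unit, so u1 = 0.
Now (u1) is unsatisfied and unit — conflict.
Either choice for u7 ends in contradiction.
Backtrack on u5: now try u5 = 1.
The clause (u4) is unit, so u4 = 1.
The clause (u2') is unit, so u2 = 0.
The clause (u8) is unit, so u8 = 1.
The clause (u1) is unit, so u1 = 1.
The clause (u3) is unit, so u3 = 1.
Now (u3') is unsatisfied and unit — conflict.
Either choice for u5 ends in contradiction.
Either choice for u6 ends in contradiction.
No assignment satisfies every clause.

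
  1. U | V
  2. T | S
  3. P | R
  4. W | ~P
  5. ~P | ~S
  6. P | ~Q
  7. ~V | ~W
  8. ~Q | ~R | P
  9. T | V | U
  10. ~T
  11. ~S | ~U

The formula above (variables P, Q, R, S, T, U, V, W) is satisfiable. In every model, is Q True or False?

False

Suppose Q = 1.
(P) alone gives P = 1.
(W) alone gives W = 1.
(~S) alone gives S = 0.
(T) alone gives T = 1.
That conflicts with the unit clause (~T).
So every satisfying assignment has Q = False.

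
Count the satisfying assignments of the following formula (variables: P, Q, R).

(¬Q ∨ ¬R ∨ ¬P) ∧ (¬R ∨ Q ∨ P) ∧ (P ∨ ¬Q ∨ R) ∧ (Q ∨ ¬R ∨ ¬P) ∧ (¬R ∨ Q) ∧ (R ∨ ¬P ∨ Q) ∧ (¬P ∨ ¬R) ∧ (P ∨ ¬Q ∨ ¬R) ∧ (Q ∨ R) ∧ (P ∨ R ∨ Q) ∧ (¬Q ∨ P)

There are 2^3 = 8 truth assignments over (P, Q, R).
Check each against the 11 clauses (columns in the order P, Q, R):
  F F F  ✗ fails (Q ∨ R)
  F F T  ✗ fails (¬R ∨ Q ∨ P)
  F T F  ✗ fails (P ∨ ¬Q ∨ R)
  F T T  ✗ fails (P ∨ ¬Q ∨ ¬R)
  T F F  ✗ fails (R ∨ ¬P ∨ Q)
  T F T  ✗ fails (Q ∨ ¬R ∨ ¬P)
  T T F  ✓ satisfies all
  T T T  ✗ fails (¬Q ∨ ¬R ∨ ¬P)
1 of the 8 rows is a model.

1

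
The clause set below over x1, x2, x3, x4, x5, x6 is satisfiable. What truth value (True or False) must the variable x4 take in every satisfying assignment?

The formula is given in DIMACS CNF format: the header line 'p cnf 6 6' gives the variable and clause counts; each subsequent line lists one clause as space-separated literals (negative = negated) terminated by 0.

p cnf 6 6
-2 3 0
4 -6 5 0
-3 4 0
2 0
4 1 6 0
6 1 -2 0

Suppose x4 = False.
The clause (¬x3) is unit, so x3 = False.
The clause (¬x2) is unit, so x2 = False.
Now (x2) is unsatisfied and unit — conflict.
So every satisfying assignment has x4 = True.

True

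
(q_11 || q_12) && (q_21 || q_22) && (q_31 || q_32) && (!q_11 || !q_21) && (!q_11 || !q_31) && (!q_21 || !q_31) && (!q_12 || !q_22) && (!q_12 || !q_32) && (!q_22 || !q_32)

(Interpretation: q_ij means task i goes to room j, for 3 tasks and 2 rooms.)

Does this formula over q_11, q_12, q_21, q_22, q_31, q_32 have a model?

Branch on q_11: set q_11 = true.
Unit clause (!q_21) forces q_21 = false.
Unit clause (q_22) forces q_22 = true.
Unit clause (!q_31) forces q_31 = false.
Unit clause (q_32) forces q_32 = true.
Now (!q_32) is unsatisfied and unit — conflict.
So q_11 must be the other value — set q_11 = false.
Unit clause (q_12) forces q_12 = true.
Unit clause (!q_22) forces q_22 = false.
Unit clause (q_21) forces q_21 = true.
Unit clause (!q_31) forces q_31 = false.
Unit clause (q_32) forces q_32 = true.
Now (!q_32) is unsatisfied and unit — conflict.
Either choice for q_11 ends in contradiction.
No assignment satisfies every clause.

Unsatisfiable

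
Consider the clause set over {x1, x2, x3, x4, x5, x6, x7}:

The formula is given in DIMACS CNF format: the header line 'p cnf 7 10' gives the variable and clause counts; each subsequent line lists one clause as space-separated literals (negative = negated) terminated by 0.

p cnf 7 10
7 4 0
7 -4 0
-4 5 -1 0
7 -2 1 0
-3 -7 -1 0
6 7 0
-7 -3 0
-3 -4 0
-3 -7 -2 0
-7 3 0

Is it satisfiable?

No

Suppose x7 = True.
Unit clause (¬x3) forces x3 = False.
But (x3) is also a unit clause — contradiction.
Backtrack on x7: now try x7 = False.
Unit clause (x4) forces x4 = True.
But (¬x4) is also a unit clause — contradiction.
Either choice for x7 ends in contradiction.
No assignment satisfies every clause.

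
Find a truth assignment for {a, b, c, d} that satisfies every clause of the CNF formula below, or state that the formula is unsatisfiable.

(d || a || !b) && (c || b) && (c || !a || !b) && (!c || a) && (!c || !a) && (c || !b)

UNSATISFIABLE

Try c = true.
Unit clause (a) forces a = true.
But (!a) is also a unit clause — contradiction.
Undo c and try c = false.
Unit clause (b) forces b = true.
But (!b) is also a unit clause — contradiction.
Either choice for c ends in contradiction.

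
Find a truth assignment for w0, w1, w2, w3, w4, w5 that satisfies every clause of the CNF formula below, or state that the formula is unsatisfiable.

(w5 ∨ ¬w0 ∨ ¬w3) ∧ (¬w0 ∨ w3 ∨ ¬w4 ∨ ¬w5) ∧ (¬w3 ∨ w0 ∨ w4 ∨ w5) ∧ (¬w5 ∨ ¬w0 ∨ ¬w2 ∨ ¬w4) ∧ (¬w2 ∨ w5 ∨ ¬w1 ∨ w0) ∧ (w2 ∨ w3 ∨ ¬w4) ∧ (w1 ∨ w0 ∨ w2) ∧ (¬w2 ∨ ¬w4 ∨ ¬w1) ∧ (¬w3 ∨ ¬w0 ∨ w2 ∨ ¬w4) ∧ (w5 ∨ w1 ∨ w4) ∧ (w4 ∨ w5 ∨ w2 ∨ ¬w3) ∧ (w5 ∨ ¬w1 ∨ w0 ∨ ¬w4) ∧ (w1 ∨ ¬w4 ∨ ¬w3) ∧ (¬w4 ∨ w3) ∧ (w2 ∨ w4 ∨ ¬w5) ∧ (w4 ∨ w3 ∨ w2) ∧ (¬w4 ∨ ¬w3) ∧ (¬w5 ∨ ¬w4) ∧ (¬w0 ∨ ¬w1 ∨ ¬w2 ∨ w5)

Case w4 = False:
Case w5 = True:
Unit clause (w2) forces w2 = True.
No clause remains; w0, w1, w3 are free.

w0 ↦ True, w1 ↦ False, w2 ↦ True, w3 ↦ False, w4 ↦ False, w5 ↦ True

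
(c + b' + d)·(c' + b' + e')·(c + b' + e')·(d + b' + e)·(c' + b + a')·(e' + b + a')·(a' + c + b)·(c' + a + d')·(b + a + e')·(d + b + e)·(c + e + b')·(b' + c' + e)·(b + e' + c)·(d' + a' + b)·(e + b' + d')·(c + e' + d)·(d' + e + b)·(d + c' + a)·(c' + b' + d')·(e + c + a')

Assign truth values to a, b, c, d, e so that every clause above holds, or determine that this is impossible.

UNSATISFIABLE

Try c = 1.
Try b = 0.
From the singleton clause (a'), a = 0.
From the singleton clause (d'), d = 0.
That conflicts with the unit clause (d).
So b must be the other value — set b = 1.
From the singleton clause (e'), e = 0.
That conflicts with the unit clause (e).
Either choice for b ends in contradiction.
So c must be the other value — set c = 0.
Try b = 0.
From the singleton clause (a'), a = 0.
From the singleton clause (e'), e = 0.
From the singleton clause (d), d = 1.
That conflicts with the unit clause (d').
So b must be the other value — set b = 1.
From the singleton clause (d), d = 1.
From the singleton clause (e'), e = 0.
That conflicts with the unit clause (e).
Either choice for b ends in contradiction.
Either choice for c ends in contradiction.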